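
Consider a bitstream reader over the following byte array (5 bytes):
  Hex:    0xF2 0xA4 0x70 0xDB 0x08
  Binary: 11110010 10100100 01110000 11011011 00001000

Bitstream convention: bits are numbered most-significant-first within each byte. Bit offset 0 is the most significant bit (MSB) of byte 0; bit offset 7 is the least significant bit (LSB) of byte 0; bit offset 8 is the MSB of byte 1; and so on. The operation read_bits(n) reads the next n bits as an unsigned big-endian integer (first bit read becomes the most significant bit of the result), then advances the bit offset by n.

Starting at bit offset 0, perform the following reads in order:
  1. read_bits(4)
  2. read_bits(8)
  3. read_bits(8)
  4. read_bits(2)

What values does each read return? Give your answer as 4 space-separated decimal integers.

Read 1: bits[0:4] width=4 -> value=15 (bin 1111); offset now 4 = byte 0 bit 4; 36 bits remain
Read 2: bits[4:12] width=8 -> value=42 (bin 00101010); offset now 12 = byte 1 bit 4; 28 bits remain
Read 3: bits[12:20] width=8 -> value=71 (bin 01000111); offset now 20 = byte 2 bit 4; 20 bits remain
Read 4: bits[20:22] width=2 -> value=0 (bin 00); offset now 22 = byte 2 bit 6; 18 bits remain

Answer: 15 42 71 0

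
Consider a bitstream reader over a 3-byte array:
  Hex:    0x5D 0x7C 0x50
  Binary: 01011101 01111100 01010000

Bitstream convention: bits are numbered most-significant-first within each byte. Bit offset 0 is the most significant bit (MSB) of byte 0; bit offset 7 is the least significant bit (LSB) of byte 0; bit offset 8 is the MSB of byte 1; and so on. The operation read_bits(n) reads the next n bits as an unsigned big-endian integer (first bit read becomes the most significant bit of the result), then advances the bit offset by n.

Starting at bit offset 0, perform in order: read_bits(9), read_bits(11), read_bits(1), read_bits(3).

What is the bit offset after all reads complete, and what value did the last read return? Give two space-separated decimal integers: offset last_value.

Read 1: bits[0:9] width=9 -> value=186 (bin 010111010); offset now 9 = byte 1 bit 1; 15 bits remain
Read 2: bits[9:20] width=11 -> value=1989 (bin 11111000101); offset now 20 = byte 2 bit 4; 4 bits remain
Read 3: bits[20:21] width=1 -> value=0 (bin 0); offset now 21 = byte 2 bit 5; 3 bits remain
Read 4: bits[21:24] width=3 -> value=0 (bin 000); offset now 24 = byte 3 bit 0; 0 bits remain

Answer: 24 0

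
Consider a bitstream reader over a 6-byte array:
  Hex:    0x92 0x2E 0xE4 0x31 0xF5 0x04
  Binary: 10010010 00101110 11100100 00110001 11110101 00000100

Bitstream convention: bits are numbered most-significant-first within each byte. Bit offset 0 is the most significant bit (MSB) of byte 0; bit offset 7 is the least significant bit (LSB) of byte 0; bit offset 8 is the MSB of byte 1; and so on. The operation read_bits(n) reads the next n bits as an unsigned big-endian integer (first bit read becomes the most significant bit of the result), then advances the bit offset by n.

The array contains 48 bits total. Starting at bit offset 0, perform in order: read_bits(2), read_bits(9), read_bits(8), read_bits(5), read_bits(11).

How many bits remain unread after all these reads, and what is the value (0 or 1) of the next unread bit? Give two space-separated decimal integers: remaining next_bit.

Read 1: bits[0:2] width=2 -> value=2 (bin 10); offset now 2 = byte 0 bit 2; 46 bits remain
Read 2: bits[2:11] width=9 -> value=145 (bin 010010001); offset now 11 = byte 1 bit 3; 37 bits remain
Read 3: bits[11:19] width=8 -> value=119 (bin 01110111); offset now 19 = byte 2 bit 3; 29 bits remain
Read 4: bits[19:24] width=5 -> value=4 (bin 00100); offset now 24 = byte 3 bit 0; 24 bits remain
Read 5: bits[24:35] width=11 -> value=399 (bin 00110001111); offset now 35 = byte 4 bit 3; 13 bits remain

Answer: 13 1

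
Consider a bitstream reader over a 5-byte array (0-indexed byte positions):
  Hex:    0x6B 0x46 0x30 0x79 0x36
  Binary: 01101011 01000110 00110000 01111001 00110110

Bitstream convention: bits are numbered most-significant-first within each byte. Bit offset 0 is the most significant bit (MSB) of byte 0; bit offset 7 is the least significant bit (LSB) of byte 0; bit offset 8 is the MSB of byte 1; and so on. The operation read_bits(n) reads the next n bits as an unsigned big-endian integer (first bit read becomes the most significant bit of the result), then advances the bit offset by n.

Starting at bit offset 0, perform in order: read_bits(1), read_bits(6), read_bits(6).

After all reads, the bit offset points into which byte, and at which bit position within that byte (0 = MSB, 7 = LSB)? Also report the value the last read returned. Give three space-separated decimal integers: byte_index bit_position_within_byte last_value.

Read 1: bits[0:1] width=1 -> value=0 (bin 0); offset now 1 = byte 0 bit 1; 39 bits remain
Read 2: bits[1:7] width=6 -> value=53 (bin 110101); offset now 7 = byte 0 bit 7; 33 bits remain
Read 3: bits[7:13] width=6 -> value=40 (bin 101000); offset now 13 = byte 1 bit 5; 27 bits remain

Answer: 1 5 40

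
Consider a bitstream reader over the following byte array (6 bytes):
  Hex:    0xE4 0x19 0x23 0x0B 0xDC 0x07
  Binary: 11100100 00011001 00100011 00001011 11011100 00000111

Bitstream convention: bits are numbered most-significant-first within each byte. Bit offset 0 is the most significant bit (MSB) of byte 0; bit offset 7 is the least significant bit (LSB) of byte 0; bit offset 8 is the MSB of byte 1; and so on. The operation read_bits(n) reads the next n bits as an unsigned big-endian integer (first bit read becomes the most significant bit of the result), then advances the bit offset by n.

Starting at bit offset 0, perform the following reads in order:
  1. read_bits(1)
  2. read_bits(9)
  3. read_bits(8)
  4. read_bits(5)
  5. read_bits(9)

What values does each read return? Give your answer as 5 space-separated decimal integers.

Answer: 1 400 100 17 267

Derivation:
Read 1: bits[0:1] width=1 -> value=1 (bin 1); offset now 1 = byte 0 bit 1; 47 bits remain
Read 2: bits[1:10] width=9 -> value=400 (bin 110010000); offset now 10 = byte 1 bit 2; 38 bits remain
Read 3: bits[10:18] width=8 -> value=100 (bin 01100100); offset now 18 = byte 2 bit 2; 30 bits remain
Read 4: bits[18:23] width=5 -> value=17 (bin 10001); offset now 23 = byte 2 bit 7; 25 bits remain
Read 5: bits[23:32] width=9 -> value=267 (bin 100001011); offset now 32 = byte 4 bit 0; 16 bits remain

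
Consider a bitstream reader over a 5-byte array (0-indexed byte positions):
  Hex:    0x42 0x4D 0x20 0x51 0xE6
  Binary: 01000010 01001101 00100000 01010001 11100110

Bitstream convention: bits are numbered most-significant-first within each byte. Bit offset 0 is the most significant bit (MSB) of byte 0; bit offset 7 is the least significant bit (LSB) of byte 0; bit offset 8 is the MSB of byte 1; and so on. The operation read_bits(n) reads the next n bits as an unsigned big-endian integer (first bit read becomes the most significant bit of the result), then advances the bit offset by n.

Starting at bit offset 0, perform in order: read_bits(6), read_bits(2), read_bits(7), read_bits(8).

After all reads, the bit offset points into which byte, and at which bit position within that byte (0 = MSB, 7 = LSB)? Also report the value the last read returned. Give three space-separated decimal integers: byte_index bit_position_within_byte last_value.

Read 1: bits[0:6] width=6 -> value=16 (bin 010000); offset now 6 = byte 0 bit 6; 34 bits remain
Read 2: bits[6:8] width=2 -> value=2 (bin 10); offset now 8 = byte 1 bit 0; 32 bits remain
Read 3: bits[8:15] width=7 -> value=38 (bin 0100110); offset now 15 = byte 1 bit 7; 25 bits remain
Read 4: bits[15:23] width=8 -> value=144 (bin 10010000); offset now 23 = byte 2 bit 7; 17 bits remain

Answer: 2 7 144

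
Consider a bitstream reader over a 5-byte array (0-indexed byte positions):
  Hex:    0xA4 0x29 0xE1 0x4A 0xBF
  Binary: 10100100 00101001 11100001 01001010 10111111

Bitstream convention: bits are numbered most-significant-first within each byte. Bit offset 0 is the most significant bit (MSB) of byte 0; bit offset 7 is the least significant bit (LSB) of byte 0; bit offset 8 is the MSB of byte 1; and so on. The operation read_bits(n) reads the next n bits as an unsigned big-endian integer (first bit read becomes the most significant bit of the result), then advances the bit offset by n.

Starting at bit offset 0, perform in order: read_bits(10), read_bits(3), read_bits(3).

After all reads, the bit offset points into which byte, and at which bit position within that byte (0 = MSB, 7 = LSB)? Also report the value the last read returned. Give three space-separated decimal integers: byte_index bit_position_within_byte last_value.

Read 1: bits[0:10] width=10 -> value=656 (bin 1010010000); offset now 10 = byte 1 bit 2; 30 bits remain
Read 2: bits[10:13] width=3 -> value=5 (bin 101); offset now 13 = byte 1 bit 5; 27 bits remain
Read 3: bits[13:16] width=3 -> value=1 (bin 001); offset now 16 = byte 2 bit 0; 24 bits remain

Answer: 2 0 1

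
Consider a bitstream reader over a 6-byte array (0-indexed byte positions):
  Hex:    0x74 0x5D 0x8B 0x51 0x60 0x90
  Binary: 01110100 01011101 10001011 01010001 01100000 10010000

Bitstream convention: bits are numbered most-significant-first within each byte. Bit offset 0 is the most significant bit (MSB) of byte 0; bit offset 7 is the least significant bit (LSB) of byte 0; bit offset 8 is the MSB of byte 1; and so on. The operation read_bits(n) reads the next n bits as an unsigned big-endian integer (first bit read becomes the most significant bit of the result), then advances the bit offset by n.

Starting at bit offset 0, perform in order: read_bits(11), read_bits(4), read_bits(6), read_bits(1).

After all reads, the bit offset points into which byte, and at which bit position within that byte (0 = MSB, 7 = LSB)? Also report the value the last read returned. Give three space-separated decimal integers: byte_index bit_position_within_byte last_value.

Answer: 2 6 0

Derivation:
Read 1: bits[0:11] width=11 -> value=930 (bin 01110100010); offset now 11 = byte 1 bit 3; 37 bits remain
Read 2: bits[11:15] width=4 -> value=14 (bin 1110); offset now 15 = byte 1 bit 7; 33 bits remain
Read 3: bits[15:21] width=6 -> value=49 (bin 110001); offset now 21 = byte 2 bit 5; 27 bits remain
Read 4: bits[21:22] width=1 -> value=0 (bin 0); offset now 22 = byte 2 bit 6; 26 bits remain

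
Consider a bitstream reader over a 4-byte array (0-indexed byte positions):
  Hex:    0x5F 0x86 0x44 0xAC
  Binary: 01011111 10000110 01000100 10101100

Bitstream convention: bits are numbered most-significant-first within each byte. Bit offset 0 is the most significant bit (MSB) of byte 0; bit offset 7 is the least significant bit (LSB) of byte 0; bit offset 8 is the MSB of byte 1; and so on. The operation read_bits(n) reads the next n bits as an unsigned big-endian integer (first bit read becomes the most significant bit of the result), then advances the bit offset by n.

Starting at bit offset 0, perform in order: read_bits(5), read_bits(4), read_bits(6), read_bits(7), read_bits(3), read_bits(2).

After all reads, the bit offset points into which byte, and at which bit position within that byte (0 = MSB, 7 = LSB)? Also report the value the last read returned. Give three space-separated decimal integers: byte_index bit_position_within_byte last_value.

Answer: 3 3 1

Derivation:
Read 1: bits[0:5] width=5 -> value=11 (bin 01011); offset now 5 = byte 0 bit 5; 27 bits remain
Read 2: bits[5:9] width=4 -> value=15 (bin 1111); offset now 9 = byte 1 bit 1; 23 bits remain
Read 3: bits[9:15] width=6 -> value=3 (bin 000011); offset now 15 = byte 1 bit 7; 17 bits remain
Read 4: bits[15:22] width=7 -> value=17 (bin 0010001); offset now 22 = byte 2 bit 6; 10 bits remain
Read 5: bits[22:25] width=3 -> value=1 (bin 001); offset now 25 = byte 3 bit 1; 7 bits remain
Read 6: bits[25:27] width=2 -> value=1 (bin 01); offset now 27 = byte 3 bit 3; 5 bits remain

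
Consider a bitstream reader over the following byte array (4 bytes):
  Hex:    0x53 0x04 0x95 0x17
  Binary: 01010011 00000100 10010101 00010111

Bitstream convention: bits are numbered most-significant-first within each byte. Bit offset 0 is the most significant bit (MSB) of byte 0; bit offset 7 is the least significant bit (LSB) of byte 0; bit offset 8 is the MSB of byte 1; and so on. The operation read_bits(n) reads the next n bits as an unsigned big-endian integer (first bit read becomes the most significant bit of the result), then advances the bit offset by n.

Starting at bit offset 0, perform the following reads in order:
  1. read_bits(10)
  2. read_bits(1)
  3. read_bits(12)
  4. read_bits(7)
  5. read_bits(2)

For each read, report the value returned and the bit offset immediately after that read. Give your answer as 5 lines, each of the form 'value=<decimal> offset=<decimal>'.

Answer: value=332 offset=10
value=0 offset=11
value=586 offset=23
value=69 offset=30
value=3 offset=32

Derivation:
Read 1: bits[0:10] width=10 -> value=332 (bin 0101001100); offset now 10 = byte 1 bit 2; 22 bits remain
Read 2: bits[10:11] width=1 -> value=0 (bin 0); offset now 11 = byte 1 bit 3; 21 bits remain
Read 3: bits[11:23] width=12 -> value=586 (bin 001001001010); offset now 23 = byte 2 bit 7; 9 bits remain
Read 4: bits[23:30] width=7 -> value=69 (bin 1000101); offset now 30 = byte 3 bit 6; 2 bits remain
Read 5: bits[30:32] width=2 -> value=3 (bin 11); offset now 32 = byte 4 bit 0; 0 bits remain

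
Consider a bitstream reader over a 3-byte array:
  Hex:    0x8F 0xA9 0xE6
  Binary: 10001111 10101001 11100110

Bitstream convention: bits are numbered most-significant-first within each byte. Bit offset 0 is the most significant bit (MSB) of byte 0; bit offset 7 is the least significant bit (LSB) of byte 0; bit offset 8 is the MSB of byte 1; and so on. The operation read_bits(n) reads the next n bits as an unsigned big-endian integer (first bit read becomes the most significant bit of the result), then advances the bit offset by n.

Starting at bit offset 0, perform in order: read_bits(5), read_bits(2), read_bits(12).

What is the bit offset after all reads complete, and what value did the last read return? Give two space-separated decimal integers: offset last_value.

Answer: 19 3407

Derivation:
Read 1: bits[0:5] width=5 -> value=17 (bin 10001); offset now 5 = byte 0 bit 5; 19 bits remain
Read 2: bits[5:7] width=2 -> value=3 (bin 11); offset now 7 = byte 0 bit 7; 17 bits remain
Read 3: bits[7:19] width=12 -> value=3407 (bin 110101001111); offset now 19 = byte 2 bit 3; 5 bits remain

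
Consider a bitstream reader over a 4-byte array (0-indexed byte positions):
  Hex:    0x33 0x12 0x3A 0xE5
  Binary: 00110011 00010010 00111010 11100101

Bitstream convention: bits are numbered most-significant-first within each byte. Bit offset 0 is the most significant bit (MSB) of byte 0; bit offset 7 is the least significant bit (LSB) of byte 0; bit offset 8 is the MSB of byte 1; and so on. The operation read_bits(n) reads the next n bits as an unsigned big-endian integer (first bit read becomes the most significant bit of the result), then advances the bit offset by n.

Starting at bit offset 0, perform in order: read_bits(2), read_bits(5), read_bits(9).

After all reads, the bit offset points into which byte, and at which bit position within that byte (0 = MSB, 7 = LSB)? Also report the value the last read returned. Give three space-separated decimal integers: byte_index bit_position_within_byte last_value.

Answer: 2 0 274

Derivation:
Read 1: bits[0:2] width=2 -> value=0 (bin 00); offset now 2 = byte 0 bit 2; 30 bits remain
Read 2: bits[2:7] width=5 -> value=25 (bin 11001); offset now 7 = byte 0 bit 7; 25 bits remain
Read 3: bits[7:16] width=9 -> value=274 (bin 100010010); offset now 16 = byte 2 bit 0; 16 bits remain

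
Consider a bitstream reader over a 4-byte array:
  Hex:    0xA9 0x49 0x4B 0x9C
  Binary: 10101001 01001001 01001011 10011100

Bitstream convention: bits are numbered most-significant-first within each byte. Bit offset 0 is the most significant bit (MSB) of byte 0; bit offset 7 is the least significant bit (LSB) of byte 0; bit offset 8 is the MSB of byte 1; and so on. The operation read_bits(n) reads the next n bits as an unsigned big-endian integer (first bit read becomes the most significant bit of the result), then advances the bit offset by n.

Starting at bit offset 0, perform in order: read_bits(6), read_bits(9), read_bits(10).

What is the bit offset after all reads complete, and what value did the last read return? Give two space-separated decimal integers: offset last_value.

Read 1: bits[0:6] width=6 -> value=42 (bin 101010); offset now 6 = byte 0 bit 6; 26 bits remain
Read 2: bits[6:15] width=9 -> value=164 (bin 010100100); offset now 15 = byte 1 bit 7; 17 bits remain
Read 3: bits[15:25] width=10 -> value=663 (bin 1010010111); offset now 25 = byte 3 bit 1; 7 bits remain

Answer: 25 663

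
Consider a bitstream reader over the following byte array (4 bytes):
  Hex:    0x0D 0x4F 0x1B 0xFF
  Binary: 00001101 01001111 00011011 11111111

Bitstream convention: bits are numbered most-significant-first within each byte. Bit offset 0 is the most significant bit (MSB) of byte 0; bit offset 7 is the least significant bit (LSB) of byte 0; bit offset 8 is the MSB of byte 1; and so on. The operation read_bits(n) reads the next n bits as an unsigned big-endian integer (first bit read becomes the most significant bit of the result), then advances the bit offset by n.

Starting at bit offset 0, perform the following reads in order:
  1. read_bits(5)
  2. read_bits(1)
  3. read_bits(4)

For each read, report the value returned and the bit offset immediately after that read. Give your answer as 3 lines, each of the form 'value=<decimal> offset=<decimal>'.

Read 1: bits[0:5] width=5 -> value=1 (bin 00001); offset now 5 = byte 0 bit 5; 27 bits remain
Read 2: bits[5:6] width=1 -> value=1 (bin 1); offset now 6 = byte 0 bit 6; 26 bits remain
Read 3: bits[6:10] width=4 -> value=5 (bin 0101); offset now 10 = byte 1 bit 2; 22 bits remain

Answer: value=1 offset=5
value=1 offset=6
value=5 offset=10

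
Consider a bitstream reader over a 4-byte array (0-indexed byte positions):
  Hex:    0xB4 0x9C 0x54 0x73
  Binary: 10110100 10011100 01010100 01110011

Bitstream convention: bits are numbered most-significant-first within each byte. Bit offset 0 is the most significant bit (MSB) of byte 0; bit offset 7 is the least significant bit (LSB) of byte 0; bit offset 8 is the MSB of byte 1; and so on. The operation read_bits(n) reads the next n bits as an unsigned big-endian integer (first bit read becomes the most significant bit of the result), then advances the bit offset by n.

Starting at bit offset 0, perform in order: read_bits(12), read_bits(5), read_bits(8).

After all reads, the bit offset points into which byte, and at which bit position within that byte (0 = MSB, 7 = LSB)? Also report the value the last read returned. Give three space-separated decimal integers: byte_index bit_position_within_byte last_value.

Answer: 3 1 168

Derivation:
Read 1: bits[0:12] width=12 -> value=2889 (bin 101101001001); offset now 12 = byte 1 bit 4; 20 bits remain
Read 2: bits[12:17] width=5 -> value=24 (bin 11000); offset now 17 = byte 2 bit 1; 15 bits remain
Read 3: bits[17:25] width=8 -> value=168 (bin 10101000); offset now 25 = byte 3 bit 1; 7 bits remain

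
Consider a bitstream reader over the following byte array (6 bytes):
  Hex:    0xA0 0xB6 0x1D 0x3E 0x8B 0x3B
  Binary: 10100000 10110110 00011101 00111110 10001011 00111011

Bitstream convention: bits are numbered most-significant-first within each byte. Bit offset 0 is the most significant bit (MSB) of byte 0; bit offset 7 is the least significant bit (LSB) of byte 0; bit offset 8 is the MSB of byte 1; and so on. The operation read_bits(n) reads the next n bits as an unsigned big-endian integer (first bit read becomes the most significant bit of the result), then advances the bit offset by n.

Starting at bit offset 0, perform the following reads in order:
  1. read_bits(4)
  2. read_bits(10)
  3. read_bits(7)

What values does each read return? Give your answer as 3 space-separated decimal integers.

Read 1: bits[0:4] width=4 -> value=10 (bin 1010); offset now 4 = byte 0 bit 4; 44 bits remain
Read 2: bits[4:14] width=10 -> value=45 (bin 0000101101); offset now 14 = byte 1 bit 6; 34 bits remain
Read 3: bits[14:21] width=7 -> value=67 (bin 1000011); offset now 21 = byte 2 bit 5; 27 bits remain

Answer: 10 45 67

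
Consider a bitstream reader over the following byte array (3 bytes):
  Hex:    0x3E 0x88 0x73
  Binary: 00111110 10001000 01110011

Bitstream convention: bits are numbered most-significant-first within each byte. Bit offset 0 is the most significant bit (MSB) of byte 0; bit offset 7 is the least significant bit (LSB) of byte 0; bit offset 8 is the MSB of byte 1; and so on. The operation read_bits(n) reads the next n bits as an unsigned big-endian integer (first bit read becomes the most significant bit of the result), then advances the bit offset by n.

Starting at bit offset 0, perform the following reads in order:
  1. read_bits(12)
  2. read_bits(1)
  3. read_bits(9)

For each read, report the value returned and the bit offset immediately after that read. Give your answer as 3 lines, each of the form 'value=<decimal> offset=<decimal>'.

Read 1: bits[0:12] width=12 -> value=1000 (bin 001111101000); offset now 12 = byte 1 bit 4; 12 bits remain
Read 2: bits[12:13] width=1 -> value=1 (bin 1); offset now 13 = byte 1 bit 5; 11 bits remain
Read 3: bits[13:22] width=9 -> value=28 (bin 000011100); offset now 22 = byte 2 bit 6; 2 bits remain

Answer: value=1000 offset=12
value=1 offset=13
value=28 offset=22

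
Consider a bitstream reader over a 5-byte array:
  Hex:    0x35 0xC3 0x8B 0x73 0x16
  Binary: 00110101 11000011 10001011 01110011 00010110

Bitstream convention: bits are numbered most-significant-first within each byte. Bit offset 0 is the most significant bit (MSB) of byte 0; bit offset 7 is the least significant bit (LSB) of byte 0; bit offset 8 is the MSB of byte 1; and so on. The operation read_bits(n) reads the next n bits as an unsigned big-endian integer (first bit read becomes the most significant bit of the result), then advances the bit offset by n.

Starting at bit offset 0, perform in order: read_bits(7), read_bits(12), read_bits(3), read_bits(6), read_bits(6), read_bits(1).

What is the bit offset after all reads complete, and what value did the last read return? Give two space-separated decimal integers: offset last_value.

Answer: 35 0

Derivation:
Read 1: bits[0:7] width=7 -> value=26 (bin 0011010); offset now 7 = byte 0 bit 7; 33 bits remain
Read 2: bits[7:19] width=12 -> value=3612 (bin 111000011100); offset now 19 = byte 2 bit 3; 21 bits remain
Read 3: bits[19:22] width=3 -> value=2 (bin 010); offset now 22 = byte 2 bit 6; 18 bits remain
Read 4: bits[22:28] width=6 -> value=55 (bin 110111); offset now 28 = byte 3 bit 4; 12 bits remain
Read 5: bits[28:34] width=6 -> value=12 (bin 001100); offset now 34 = byte 4 bit 2; 6 bits remain
Read 6: bits[34:35] width=1 -> value=0 (bin 0); offset now 35 = byte 4 bit 3; 5 bits remain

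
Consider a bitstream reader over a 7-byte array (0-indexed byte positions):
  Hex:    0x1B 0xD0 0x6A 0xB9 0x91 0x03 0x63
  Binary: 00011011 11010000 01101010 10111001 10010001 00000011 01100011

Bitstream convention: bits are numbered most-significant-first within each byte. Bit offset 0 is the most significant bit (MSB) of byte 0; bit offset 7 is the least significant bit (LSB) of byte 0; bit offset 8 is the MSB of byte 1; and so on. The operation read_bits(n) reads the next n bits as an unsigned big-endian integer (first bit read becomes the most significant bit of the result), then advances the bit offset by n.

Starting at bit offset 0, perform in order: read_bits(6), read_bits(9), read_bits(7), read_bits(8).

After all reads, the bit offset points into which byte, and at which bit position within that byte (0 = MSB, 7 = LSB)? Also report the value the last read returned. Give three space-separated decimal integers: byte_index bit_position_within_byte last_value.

Read 1: bits[0:6] width=6 -> value=6 (bin 000110); offset now 6 = byte 0 bit 6; 50 bits remain
Read 2: bits[6:15] width=9 -> value=488 (bin 111101000); offset now 15 = byte 1 bit 7; 41 bits remain
Read 3: bits[15:22] width=7 -> value=26 (bin 0011010); offset now 22 = byte 2 bit 6; 34 bits remain
Read 4: bits[22:30] width=8 -> value=174 (bin 10101110); offset now 30 = byte 3 bit 6; 26 bits remain

Answer: 3 6 174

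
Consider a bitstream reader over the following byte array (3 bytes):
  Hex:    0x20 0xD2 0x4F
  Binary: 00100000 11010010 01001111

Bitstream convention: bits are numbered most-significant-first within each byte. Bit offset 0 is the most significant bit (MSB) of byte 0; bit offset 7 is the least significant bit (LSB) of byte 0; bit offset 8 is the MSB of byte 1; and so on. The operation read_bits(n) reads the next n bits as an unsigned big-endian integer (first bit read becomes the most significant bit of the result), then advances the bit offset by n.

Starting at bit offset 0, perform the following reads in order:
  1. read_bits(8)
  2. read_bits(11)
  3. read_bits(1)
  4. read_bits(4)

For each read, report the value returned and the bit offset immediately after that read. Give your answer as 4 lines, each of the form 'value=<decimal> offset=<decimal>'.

Answer: value=32 offset=8
value=1682 offset=19
value=0 offset=20
value=15 offset=24

Derivation:
Read 1: bits[0:8] width=8 -> value=32 (bin 00100000); offset now 8 = byte 1 bit 0; 16 bits remain
Read 2: bits[8:19] width=11 -> value=1682 (bin 11010010010); offset now 19 = byte 2 bit 3; 5 bits remain
Read 3: bits[19:20] width=1 -> value=0 (bin 0); offset now 20 = byte 2 bit 4; 4 bits remain
Read 4: bits[20:24] width=4 -> value=15 (bin 1111); offset now 24 = byte 3 bit 0; 0 bits remain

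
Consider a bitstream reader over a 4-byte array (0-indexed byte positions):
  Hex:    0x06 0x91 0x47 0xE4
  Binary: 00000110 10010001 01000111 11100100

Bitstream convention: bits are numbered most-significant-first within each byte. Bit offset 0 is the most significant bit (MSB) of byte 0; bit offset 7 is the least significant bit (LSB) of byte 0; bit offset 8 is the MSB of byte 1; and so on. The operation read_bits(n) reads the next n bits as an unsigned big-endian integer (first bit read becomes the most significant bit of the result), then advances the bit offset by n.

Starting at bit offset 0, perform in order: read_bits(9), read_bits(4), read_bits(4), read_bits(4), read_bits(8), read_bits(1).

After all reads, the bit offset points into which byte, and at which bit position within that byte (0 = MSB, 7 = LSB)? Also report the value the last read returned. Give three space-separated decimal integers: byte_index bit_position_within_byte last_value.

Answer: 3 6 1

Derivation:
Read 1: bits[0:9] width=9 -> value=13 (bin 000001101); offset now 9 = byte 1 bit 1; 23 bits remain
Read 2: bits[9:13] width=4 -> value=2 (bin 0010); offset now 13 = byte 1 bit 5; 19 bits remain
Read 3: bits[13:17] width=4 -> value=2 (bin 0010); offset now 17 = byte 2 bit 1; 15 bits remain
Read 4: bits[17:21] width=4 -> value=8 (bin 1000); offset now 21 = byte 2 bit 5; 11 bits remain
Read 5: bits[21:29] width=8 -> value=252 (bin 11111100); offset now 29 = byte 3 bit 5; 3 bits remain
Read 6: bits[29:30] width=1 -> value=1 (bin 1); offset now 30 = byte 3 bit 6; 2 bits remain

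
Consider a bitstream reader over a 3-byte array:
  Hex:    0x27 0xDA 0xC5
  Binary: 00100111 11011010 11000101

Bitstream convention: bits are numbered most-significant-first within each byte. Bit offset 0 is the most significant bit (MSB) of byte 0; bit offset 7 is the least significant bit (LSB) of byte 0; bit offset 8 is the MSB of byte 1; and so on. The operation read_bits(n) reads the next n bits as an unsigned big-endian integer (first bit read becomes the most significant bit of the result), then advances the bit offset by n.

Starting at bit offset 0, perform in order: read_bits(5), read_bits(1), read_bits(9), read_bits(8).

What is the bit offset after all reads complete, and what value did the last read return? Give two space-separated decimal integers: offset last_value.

Read 1: bits[0:5] width=5 -> value=4 (bin 00100); offset now 5 = byte 0 bit 5; 19 bits remain
Read 2: bits[5:6] width=1 -> value=1 (bin 1); offset now 6 = byte 0 bit 6; 18 bits remain
Read 3: bits[6:15] width=9 -> value=493 (bin 111101101); offset now 15 = byte 1 bit 7; 9 bits remain
Read 4: bits[15:23] width=8 -> value=98 (bin 01100010); offset now 23 = byte 2 bit 7; 1 bits remain

Answer: 23 98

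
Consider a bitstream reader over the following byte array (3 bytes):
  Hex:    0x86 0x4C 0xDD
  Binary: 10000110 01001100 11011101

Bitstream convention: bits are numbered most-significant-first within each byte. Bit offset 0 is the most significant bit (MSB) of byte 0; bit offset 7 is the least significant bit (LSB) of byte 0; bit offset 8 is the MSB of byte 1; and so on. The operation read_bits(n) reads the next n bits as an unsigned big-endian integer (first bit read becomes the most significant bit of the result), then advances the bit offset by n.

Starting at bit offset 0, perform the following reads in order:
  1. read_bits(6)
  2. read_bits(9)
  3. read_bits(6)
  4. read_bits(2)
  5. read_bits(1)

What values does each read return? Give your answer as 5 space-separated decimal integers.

Read 1: bits[0:6] width=6 -> value=33 (bin 100001); offset now 6 = byte 0 bit 6; 18 bits remain
Read 2: bits[6:15] width=9 -> value=294 (bin 100100110); offset now 15 = byte 1 bit 7; 9 bits remain
Read 3: bits[15:21] width=6 -> value=27 (bin 011011); offset now 21 = byte 2 bit 5; 3 bits remain
Read 4: bits[21:23] width=2 -> value=2 (bin 10); offset now 23 = byte 2 bit 7; 1 bits remain
Read 5: bits[23:24] width=1 -> value=1 (bin 1); offset now 24 = byte 3 bit 0; 0 bits remain

Answer: 33 294 27 2 1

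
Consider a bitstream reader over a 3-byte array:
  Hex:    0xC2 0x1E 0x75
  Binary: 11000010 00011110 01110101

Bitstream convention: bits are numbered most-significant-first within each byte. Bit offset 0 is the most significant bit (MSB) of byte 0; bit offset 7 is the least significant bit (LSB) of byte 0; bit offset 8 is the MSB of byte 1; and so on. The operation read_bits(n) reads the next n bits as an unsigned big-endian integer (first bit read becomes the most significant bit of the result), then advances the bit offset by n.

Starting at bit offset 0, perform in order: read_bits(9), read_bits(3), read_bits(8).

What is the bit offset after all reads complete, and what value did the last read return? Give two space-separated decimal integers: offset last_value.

Read 1: bits[0:9] width=9 -> value=388 (bin 110000100); offset now 9 = byte 1 bit 1; 15 bits remain
Read 2: bits[9:12] width=3 -> value=1 (bin 001); offset now 12 = byte 1 bit 4; 12 bits remain
Read 3: bits[12:20] width=8 -> value=231 (bin 11100111); offset now 20 = byte 2 bit 4; 4 bits remain

Answer: 20 231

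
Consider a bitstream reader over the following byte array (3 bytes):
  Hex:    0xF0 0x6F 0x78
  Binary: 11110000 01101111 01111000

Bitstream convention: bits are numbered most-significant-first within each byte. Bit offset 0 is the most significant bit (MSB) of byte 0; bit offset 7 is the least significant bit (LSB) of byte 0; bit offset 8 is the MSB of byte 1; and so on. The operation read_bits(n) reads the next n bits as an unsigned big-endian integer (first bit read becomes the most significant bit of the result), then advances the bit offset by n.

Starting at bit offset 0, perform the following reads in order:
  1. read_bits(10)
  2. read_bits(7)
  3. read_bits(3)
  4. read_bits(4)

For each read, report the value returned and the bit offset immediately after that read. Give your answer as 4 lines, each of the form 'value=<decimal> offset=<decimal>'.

Answer: value=961 offset=10
value=94 offset=17
value=7 offset=20
value=8 offset=24

Derivation:
Read 1: bits[0:10] width=10 -> value=961 (bin 1111000001); offset now 10 = byte 1 bit 2; 14 bits remain
Read 2: bits[10:17] width=7 -> value=94 (bin 1011110); offset now 17 = byte 2 bit 1; 7 bits remain
Read 3: bits[17:20] width=3 -> value=7 (bin 111); offset now 20 = byte 2 bit 4; 4 bits remain
Read 4: bits[20:24] width=4 -> value=8 (bin 1000); offset now 24 = byte 3 bit 0; 0 bits remain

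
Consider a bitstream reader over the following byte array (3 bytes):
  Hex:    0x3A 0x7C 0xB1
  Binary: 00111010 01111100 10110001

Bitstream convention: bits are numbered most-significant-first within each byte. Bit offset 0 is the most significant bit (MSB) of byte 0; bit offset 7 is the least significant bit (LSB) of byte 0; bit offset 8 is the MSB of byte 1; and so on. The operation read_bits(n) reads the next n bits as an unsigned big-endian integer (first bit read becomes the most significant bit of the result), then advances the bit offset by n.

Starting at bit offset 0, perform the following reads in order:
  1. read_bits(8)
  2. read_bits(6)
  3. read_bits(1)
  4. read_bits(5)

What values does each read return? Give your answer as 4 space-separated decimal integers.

Read 1: bits[0:8] width=8 -> value=58 (bin 00111010); offset now 8 = byte 1 bit 0; 16 bits remain
Read 2: bits[8:14] width=6 -> value=31 (bin 011111); offset now 14 = byte 1 bit 6; 10 bits remain
Read 3: bits[14:15] width=1 -> value=0 (bin 0); offset now 15 = byte 1 bit 7; 9 bits remain
Read 4: bits[15:20] width=5 -> value=11 (bin 01011); offset now 20 = byte 2 bit 4; 4 bits remain

Answer: 58 31 0 11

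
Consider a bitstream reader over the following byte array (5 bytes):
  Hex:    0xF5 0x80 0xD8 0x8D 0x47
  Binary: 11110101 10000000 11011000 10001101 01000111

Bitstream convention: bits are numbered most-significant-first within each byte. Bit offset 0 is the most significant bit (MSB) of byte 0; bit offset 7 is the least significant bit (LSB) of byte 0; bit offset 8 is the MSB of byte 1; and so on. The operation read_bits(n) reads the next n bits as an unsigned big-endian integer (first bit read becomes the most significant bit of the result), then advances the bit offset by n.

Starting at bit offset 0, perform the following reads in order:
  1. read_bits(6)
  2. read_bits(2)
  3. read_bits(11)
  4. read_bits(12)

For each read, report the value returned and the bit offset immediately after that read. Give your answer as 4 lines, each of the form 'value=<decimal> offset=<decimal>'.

Read 1: bits[0:6] width=6 -> value=61 (bin 111101); offset now 6 = byte 0 bit 6; 34 bits remain
Read 2: bits[6:8] width=2 -> value=1 (bin 01); offset now 8 = byte 1 bit 0; 32 bits remain
Read 3: bits[8:19] width=11 -> value=1030 (bin 10000000110); offset now 19 = byte 2 bit 3; 21 bits remain
Read 4: bits[19:31] width=12 -> value=3142 (bin 110001000110); offset now 31 = byte 3 bit 7; 9 bits remain

Answer: value=61 offset=6
value=1 offset=8
value=1030 offset=19
value=3142 offset=31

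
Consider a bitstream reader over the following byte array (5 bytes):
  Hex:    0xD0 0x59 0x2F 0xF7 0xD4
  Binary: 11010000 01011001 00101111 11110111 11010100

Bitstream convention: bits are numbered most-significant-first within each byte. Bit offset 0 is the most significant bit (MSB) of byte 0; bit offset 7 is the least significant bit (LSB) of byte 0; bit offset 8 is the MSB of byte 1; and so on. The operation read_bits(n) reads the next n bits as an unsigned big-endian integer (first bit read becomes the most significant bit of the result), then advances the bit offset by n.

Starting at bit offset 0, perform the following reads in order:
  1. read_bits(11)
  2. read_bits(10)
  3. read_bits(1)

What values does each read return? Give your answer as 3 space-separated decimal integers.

Answer: 1666 805 1

Derivation:
Read 1: bits[0:11] width=11 -> value=1666 (bin 11010000010); offset now 11 = byte 1 bit 3; 29 bits remain
Read 2: bits[11:21] width=10 -> value=805 (bin 1100100101); offset now 21 = byte 2 bit 5; 19 bits remain
Read 3: bits[21:22] width=1 -> value=1 (bin 1); offset now 22 = byte 2 bit 6; 18 bits remain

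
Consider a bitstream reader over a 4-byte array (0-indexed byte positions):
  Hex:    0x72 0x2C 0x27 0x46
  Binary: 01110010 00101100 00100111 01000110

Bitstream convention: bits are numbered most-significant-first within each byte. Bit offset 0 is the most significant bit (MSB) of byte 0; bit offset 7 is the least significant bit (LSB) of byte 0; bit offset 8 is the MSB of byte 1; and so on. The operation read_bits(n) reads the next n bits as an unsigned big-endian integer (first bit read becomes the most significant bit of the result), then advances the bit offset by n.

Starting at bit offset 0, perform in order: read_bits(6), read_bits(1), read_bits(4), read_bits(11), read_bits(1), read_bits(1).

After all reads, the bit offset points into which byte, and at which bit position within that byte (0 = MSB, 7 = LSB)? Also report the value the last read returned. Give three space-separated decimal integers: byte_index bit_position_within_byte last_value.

Answer: 3 0 1

Derivation:
Read 1: bits[0:6] width=6 -> value=28 (bin 011100); offset now 6 = byte 0 bit 6; 26 bits remain
Read 2: bits[6:7] width=1 -> value=1 (bin 1); offset now 7 = byte 0 bit 7; 25 bits remain
Read 3: bits[7:11] width=4 -> value=1 (bin 0001); offset now 11 = byte 1 bit 3; 21 bits remain
Read 4: bits[11:22] width=11 -> value=777 (bin 01100001001); offset now 22 = byte 2 bit 6; 10 bits remain
Read 5: bits[22:23] width=1 -> value=1 (bin 1); offset now 23 = byte 2 bit 7; 9 bits remain
Read 6: bits[23:24] width=1 -> value=1 (bin 1); offset now 24 = byte 3 bit 0; 8 bits remain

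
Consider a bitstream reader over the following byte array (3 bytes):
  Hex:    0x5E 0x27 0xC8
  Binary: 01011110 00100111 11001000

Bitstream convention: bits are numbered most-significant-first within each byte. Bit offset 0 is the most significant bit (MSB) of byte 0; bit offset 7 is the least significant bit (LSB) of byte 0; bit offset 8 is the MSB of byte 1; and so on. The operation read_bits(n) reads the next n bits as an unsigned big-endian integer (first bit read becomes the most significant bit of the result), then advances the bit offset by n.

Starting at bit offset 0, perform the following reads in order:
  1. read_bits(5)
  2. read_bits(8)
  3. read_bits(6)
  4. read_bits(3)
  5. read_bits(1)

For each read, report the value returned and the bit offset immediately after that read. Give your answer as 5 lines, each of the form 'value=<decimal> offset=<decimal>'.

Read 1: bits[0:5] width=5 -> value=11 (bin 01011); offset now 5 = byte 0 bit 5; 19 bits remain
Read 2: bits[5:13] width=8 -> value=196 (bin 11000100); offset now 13 = byte 1 bit 5; 11 bits remain
Read 3: bits[13:19] width=6 -> value=62 (bin 111110); offset now 19 = byte 2 bit 3; 5 bits remain
Read 4: bits[19:22] width=3 -> value=2 (bin 010); offset now 22 = byte 2 bit 6; 2 bits remain
Read 5: bits[22:23] width=1 -> value=0 (bin 0); offset now 23 = byte 2 bit 7; 1 bits remain

Answer: value=11 offset=5
value=196 offset=13
value=62 offset=19
value=2 offset=22
value=0 offset=23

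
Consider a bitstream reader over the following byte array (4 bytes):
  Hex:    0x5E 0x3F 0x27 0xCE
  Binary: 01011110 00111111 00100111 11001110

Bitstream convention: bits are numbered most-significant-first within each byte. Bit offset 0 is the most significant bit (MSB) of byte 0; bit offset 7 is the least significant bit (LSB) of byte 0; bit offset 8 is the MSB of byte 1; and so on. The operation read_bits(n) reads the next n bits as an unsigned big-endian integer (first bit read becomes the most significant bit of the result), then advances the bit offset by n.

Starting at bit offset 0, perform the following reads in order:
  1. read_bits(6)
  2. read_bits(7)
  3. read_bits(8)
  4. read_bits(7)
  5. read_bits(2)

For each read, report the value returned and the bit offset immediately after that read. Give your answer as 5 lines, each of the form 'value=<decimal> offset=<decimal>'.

Read 1: bits[0:6] width=6 -> value=23 (bin 010111); offset now 6 = byte 0 bit 6; 26 bits remain
Read 2: bits[6:13] width=7 -> value=71 (bin 1000111); offset now 13 = byte 1 bit 5; 19 bits remain
Read 3: bits[13:21] width=8 -> value=228 (bin 11100100); offset now 21 = byte 2 bit 5; 11 bits remain
Read 4: bits[21:28] width=7 -> value=124 (bin 1111100); offset now 28 = byte 3 bit 4; 4 bits remain
Read 5: bits[28:30] width=2 -> value=3 (bin 11); offset now 30 = byte 3 bit 6; 2 bits remain

Answer: value=23 offset=6
value=71 offset=13
value=228 offset=21
value=124 offset=28
value=3 offset=30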